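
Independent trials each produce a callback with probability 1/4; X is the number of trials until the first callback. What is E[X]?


For geometric (trials until first success), E[X] = 1/p = 1/(1/4) = 4

4


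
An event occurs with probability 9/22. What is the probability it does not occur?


P(A') = 1 - P(A) = 1 - 9/22 = 13/22

13/22


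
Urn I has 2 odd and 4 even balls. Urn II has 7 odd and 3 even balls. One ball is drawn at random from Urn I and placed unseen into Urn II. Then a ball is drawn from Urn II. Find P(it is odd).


P(transfer odd) = 2/6 = 1/3; P(transfer even) = 2/3
If odd transferred: Urn II has 8 odd of 11, so P(odd|odd moved) = 8/11
If even transferred: Urn II has 7 odd of 11, so P(odd|even moved) = 7/11
By total probability: P(odd) = 1/3*8/11 + 2/3*7/11 = 2/3

2/3


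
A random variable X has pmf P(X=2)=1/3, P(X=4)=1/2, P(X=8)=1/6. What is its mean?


E[X] = sum(x * P(x))
= 2*1/3 + 4*1/2 + 8*1/6
= 4

4


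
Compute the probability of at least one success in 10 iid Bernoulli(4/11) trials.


P(at least one) = 1 - P(none)
P(none) = (1 - 4/11)^10 = (7/11)^10 = 282475249/25937424601
P(at least one) = 1 - 282475249/25937424601 = 25654949352/25937424601

25654949352/25937424601


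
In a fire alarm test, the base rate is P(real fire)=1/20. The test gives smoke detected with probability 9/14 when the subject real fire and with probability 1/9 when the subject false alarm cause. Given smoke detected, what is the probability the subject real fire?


P(A) = P(A|B)P(B) + P(A|B')P(B') = 9/14*1/20 + 1/9*19/20 = 347/2520
P(B|A) = P(A|B)P(B)/P(A) = (9/280)/(347/2520) = 81/347

81/347


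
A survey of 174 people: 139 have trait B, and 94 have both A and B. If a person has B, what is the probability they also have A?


P(A|B) = P(A∩B)/P(B) = (94/174)/(139/174) = 94/139

94/139


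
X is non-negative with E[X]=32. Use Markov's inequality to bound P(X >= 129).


Markov: P(X >= a) <= E[X]/a
P(X >= 129) <= 32/129

32/129


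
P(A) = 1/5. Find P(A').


P(A') = 1 - P(A) = 1 - 1/5 = 4/5

4/5


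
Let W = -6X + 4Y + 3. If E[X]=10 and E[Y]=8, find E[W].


E[-6X + 4Y + 3] = -6*E[X] + 4*E[Y] + 3
= (-6)*(10) + (4)*(8) + (3)
= -60 + 32 + 3 = -25

-25


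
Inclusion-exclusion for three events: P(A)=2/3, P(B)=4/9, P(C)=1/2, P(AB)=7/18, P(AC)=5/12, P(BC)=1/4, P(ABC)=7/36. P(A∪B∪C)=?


P(A∪B∪C) = P(A)+P(B)+P(C) - P(AB)-P(AC)-P(BC) + P(ABC)
= 2/3+4/9+1/2 - 7/18-5/12-1/4 + 7/36
= 3/4

3/4


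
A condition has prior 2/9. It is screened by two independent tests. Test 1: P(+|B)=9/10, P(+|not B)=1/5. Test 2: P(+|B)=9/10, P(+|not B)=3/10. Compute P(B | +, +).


After test 1: P(+) = 9/10*2/9 + 1/5*7/9 = 16/45
P(B|+) = (1/5)/(16/45) = 9/16
After test 2 (use post1 as new prior): P(+) = 9/10*9/16 + 3/10*7/16 = 51/80
P(B|+,+) = (81/160)/(51/80) = 27/34

27/34


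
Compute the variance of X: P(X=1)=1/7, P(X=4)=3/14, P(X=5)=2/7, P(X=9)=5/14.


E[X] = 79/14, E[X^2] = 555/14
Var(X) = E[X^2] - (E[X])^2 = 555/14 - (79/14)^2 = 1529/196

1529/196


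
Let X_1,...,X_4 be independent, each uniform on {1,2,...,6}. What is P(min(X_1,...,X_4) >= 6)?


P(min >= 6) = P(all X_i >= 6) = (P(X_1 >= 6))^4
= (1/6)^4 = 1/1296

1/1296


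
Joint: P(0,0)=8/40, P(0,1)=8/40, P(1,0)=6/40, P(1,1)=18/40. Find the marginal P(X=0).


P(X=0) = P(0,0)+P(0,1) = 8/40 + 8/40 = 16/40 = 2/5

2/5


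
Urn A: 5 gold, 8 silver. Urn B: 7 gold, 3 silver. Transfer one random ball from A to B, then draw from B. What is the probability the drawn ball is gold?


P(transfer gold) = 5/13; P(transfer silver) = 8/13
If gold transferred: Urn II has 8 gold of 11, so P(gold|gold moved) = 8/11
If silver transferred: Urn II has 7 gold of 11, so P(gold|silver moved) = 7/11
By total probability: P(gold) = 5/13*8/11 + 8/13*7/11 = 96/143

96/143


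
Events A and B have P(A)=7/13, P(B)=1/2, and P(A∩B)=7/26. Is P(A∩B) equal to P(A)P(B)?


P(A)*P(B) = 7/13*1/2 = 7/26
P(A∩B) = 7/26, which equals P(A)P(B), so independent

Yes, A and B are independent


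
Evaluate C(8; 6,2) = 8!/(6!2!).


8! = 40320
Denominator: 6!=720 * 2!=2
Coefficient = 40320 / 1440 = 28

28


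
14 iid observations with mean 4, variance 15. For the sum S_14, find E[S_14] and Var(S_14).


E[S_n] = n*mu = 14*4 = 56
Var(S_n) = n*sigma^2 = 14*15 = 210

E[S_14]=56, Var(S_14)=210


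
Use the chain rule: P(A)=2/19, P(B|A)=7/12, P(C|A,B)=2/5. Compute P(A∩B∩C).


P(A∩B∩C) = P(A) * P(B|A) * P(C|A∩B)
= 2/19 * 7/12 * 2/5
= 7/114 * 2/5 = 7/285

7/285


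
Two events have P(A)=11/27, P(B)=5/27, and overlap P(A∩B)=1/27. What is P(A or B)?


P(A∪B) = P(A) + P(B) - P(A∩B)
= 11/27 + 5/27 - 1/27 = 5/9

5/9


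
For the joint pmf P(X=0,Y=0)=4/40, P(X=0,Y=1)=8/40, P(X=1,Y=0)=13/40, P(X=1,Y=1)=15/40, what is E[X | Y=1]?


P(Y=1) = 23/40
E[X|Y=1] = (0*8 + 1*15)/23 = 15/23

15/23


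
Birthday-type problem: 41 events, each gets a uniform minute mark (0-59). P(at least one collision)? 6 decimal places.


P(all different) = prod((60-i)/60 for i=0..40) = 0.000000
P(at least one match) = 1 - 0.000000 = 1.000000

1.000000


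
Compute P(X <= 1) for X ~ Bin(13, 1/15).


P(X<=1) = P(X=0) + P(X=1)
= 793714773254144/1946195068359375 + 737020860878848/1946195068359375
= 56693912375296/72081298828125

56693912375296/72081298828125


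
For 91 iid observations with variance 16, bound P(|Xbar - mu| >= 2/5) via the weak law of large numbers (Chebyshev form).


Var(Xbar) = Var(X)/n = 16/91
Chebyshev: P(|Xbar-mu| >= 2/5) <= Var(Xbar)/(2/5)^2 = (16/91)/(4/25) = 100/91
Bound exceeds 1, so trivial bound: 1

1


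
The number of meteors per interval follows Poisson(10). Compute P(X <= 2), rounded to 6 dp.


P(X<=2) = e^(-10)*10^0/0! + e^(-10)*10^1/1! + e^(-10)*10^2/2!
≈ 0.0000453999 + 0.0004539993 + 0.0022699965
= 0.0027693957
≈ 0.002769

0.002769


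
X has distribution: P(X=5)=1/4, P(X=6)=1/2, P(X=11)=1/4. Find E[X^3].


E[X^3] = sum(g(x)*P(x))
= 125*1/4 + 216*1/2 + 1331*1/4
= 472

472


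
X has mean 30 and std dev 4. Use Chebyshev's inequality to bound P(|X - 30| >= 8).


k = 8/4 = 2
Chebyshev: P(|X-mu| >= k*sigma) <= 1/k^2 = 1/2^2 = 1/4

1/4


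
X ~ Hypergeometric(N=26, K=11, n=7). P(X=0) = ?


P(X=0) = C(11,0)*C(15,7) / C(26,7)
= 1*6435 / 657800
= 6435/657800 = 9/920

9/920


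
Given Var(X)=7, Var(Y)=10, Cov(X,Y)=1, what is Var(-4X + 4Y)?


Var(-4X + 4Y) = (-4)^2*Var(X) + 4^2*Var(Y) + 2*(-4)*4*Cov(X,Y)
= 16*7 + 16*10 - 32*1
= 112 + 160 - 32 = 240

240


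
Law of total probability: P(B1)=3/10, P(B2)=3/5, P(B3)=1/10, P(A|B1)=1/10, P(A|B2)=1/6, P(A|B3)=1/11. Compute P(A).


P(A) = P(A|B1)P(B1) + P(A|B2)P(B2) + P(A|B3)P(B3)
= 1/10*3/10 + 1/6*3/5 + 1/11*1/10
= 3/100 + 1/10 + 1/110 = 153/1100

153/1100


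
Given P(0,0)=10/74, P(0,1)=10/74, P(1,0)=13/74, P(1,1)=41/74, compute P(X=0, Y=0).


Read from table: P(X=0, Y=0) = 10/74 = 5/37

5/37


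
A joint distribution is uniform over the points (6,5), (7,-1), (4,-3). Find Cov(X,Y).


E[X]=17/3, E[Y]=1/3, E[XY]=11/3
Cov(X,Y) = E[XY] - E[X]E[Y] = 11/3 - 17/3*1/3 = 16/9

16/9


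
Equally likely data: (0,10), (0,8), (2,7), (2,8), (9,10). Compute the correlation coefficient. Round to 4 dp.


Cov(X,Y) = 1.6400, Var(X) = 11.0400, Var(Y) = 1.4400
rho = Cov/(sqrt(VarX)*sqrt(VarY)) = 0.4113

0.4113


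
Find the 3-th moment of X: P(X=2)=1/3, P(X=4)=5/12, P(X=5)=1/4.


E[X^3] = sum(x^3 * P(x))
= 8*1/3 + 64*5/12 + 125*1/4
= 727/12

727/12


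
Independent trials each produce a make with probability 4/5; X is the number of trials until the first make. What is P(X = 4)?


P(X=4) = (1-p)^3 * p = (1/5)^3 * 4/5
= 1/125 * 4/5 = 4/625

4/625


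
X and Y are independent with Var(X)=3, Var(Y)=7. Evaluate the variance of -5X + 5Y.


Independence => Cov(X,Y)=0
Var(-5X + 5Y) = (-5)^2*Var(X) + 5^2*Var(Y)
= 25*3 + 25*7 = 250

250


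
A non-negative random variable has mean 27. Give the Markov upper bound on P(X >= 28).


Markov: P(X >= a) <= E[X]/a
P(X >= 28) <= 27/28

27/28


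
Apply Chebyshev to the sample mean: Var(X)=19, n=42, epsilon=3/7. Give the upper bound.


Var(Xbar) = Var(X)/n = 19/42
Chebyshev: P(|Xbar-mu| >= 3/7) <= Var(Xbar)/(3/7)^2 = (19/42)/(9/49) = 133/54
Bound exceeds 1, so trivial bound: 1

1


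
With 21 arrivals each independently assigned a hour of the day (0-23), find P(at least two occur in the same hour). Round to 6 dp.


P(all different) = prod((24-i)/24 for i=0..20) = 0.000001
P(at least one match) = 1 - 0.000001 = 0.999999

0.999999


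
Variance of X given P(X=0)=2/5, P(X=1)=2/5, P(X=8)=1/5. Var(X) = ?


E[X] = 2, E[X^2] = 66/5
Var(X) = E[X^2] - (E[X])^2 = 66/5 - (2)^2 = 46/5

46/5


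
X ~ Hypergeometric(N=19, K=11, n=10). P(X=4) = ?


P(X=4) = C(11,4)*C(8,6) / C(19,10)
= 330*28 / 92378
= 9240/92378 = 420/4199

420/4199


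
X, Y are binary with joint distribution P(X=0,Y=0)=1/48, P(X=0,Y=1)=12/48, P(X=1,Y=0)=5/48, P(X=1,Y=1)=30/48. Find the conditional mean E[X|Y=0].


P(Y=0) = 6/48
E[X|Y=0] = (0*1 + 1*5)/6 = 5/6

5/6


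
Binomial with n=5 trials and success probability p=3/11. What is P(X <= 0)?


P(X<=0) = P(X=0)
= 32768/161051
= 32768/161051

32768/161051


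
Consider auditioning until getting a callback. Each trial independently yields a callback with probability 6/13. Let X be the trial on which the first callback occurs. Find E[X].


For geometric (trials until first success), E[X] = 1/p = 1/(6/13) = 13/6

13/6


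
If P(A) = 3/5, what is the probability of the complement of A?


P(A') = 1 - P(A) = 1 - 3/5 = 2/5

2/5


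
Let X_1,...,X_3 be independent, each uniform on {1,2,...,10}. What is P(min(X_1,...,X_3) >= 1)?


P(min >= 1) = P(all X_i >= 1) = (P(X_1 >= 1))^3
= (10/10)^3 = 1^3 = 1

1


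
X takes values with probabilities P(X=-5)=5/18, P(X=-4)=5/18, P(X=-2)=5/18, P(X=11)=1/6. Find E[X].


E[X] = sum(x * P(x))
= -5*5/18 - 4*5/18 - 2*5/18 + 11*1/6
= -11/9

-11/9


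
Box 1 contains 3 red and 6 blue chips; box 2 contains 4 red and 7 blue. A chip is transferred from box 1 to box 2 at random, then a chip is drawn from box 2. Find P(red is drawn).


P(transfer red) = 3/9 = 1/3; P(transfer blue) = 2/3
If red transferred: Urn II has 5 red of 12, so P(red|red moved) = 5/12
If blue transferred: Urn II has 4 red of 12, so P(red|blue moved) = 1/3
By total probability: P(red) = 1/3*5/12 + 2/3*1/3 = 13/36

13/36


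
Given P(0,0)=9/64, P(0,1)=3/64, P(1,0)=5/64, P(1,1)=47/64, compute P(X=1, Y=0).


Read from table: P(X=1, Y=0) = 5/64

5/64


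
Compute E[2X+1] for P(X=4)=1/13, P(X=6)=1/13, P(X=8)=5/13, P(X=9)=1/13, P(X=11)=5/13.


E[2X+1] = sum(g(x)*P(x))
= 9*1/13 + 13*1/13 + 17*5/13 + 19*1/13 + 23*5/13
= 241/13

241/13


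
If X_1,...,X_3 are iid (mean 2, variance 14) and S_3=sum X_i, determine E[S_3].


E[S_n] = n*E[X_1] = 3*2 = 6

6


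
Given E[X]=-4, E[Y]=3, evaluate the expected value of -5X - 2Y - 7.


E[-5X - 2Y - 7] = -5*E[X] - 2*E[Y] - 7
= (-5)*(-4) + (-2)*(3) + (-7)
= 20 - 6 - 7 = 7

7


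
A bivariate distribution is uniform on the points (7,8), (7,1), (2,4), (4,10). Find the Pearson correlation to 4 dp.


Cov(X,Y) = -1.0000, Var(X) = 4.5000, Var(Y) = 12.1875
rho = Cov/(sqrt(VarX)*sqrt(VarY)) = -0.1350

-0.1350


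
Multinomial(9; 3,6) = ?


9! = 362880
Denominator: 3!=6 * 6!=720
Coefficient = 362880 / 4320 = 84

84


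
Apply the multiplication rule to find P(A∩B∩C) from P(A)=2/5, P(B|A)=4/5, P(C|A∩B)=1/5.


P(A∩B∩C) = P(A) * P(B|A) * P(C|A∩B)
= 2/5 * 4/5 * 1/5
= 8/25 * 1/5 = 8/125

8/125


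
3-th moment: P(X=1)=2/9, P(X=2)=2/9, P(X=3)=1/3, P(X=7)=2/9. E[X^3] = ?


E[X^3] = sum(x^3 * P(x))
= 1*2/9 + 8*2/9 + 27*1/3 + 343*2/9
= 785/9

785/9


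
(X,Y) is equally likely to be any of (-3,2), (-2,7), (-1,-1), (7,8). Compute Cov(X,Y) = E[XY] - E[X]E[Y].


E[X]=1/4, E[Y]=4, E[XY]=37/4
Cov(X,Y) = E[XY] - E[X]E[Y] = 37/4 - 1/4*4 = 33/4

33/4


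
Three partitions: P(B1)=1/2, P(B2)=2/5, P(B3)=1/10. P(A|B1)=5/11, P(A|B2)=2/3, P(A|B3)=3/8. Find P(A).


P(A) = P(A|B1)P(B1) + P(A|B2)P(B2) + P(A|B3)P(B3)
= 5/11*1/2 + 2/3*2/5 + 3/8*1/10
= 5/22 + 4/15 + 3/80 = 1403/2640

1403/2640


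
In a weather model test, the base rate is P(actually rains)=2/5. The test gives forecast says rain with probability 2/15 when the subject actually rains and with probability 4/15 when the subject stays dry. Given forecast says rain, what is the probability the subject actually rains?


P(A) = P(A|B)P(B) + P(A|B')P(B') = 2/15*2/5 + 4/15*3/5 = 16/75
P(B|A) = P(A|B)P(B)/P(A) = (4/75)/(16/75) = 1/4

1/4


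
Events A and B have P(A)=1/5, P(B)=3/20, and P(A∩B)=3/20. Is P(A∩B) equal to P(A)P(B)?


P(A)*P(B) = 1/5*3/20 = 3/100
P(A∩B) = 3/20 != 3/100, so not independent

No, A and B are not independent


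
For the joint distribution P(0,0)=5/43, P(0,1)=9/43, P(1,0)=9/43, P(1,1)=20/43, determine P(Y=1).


P(Y=1) = P(0,1)+P(1,1) = 9/43 + 20/43 = 29/43

29/43


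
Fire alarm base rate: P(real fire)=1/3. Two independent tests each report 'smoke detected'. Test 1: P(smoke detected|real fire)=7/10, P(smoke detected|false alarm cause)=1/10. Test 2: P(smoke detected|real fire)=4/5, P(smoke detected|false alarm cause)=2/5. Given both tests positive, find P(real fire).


After test 1: P(+) = 7/10*1/3 + 1/10*2/3 = 3/10
P(B|+) = (7/30)/(3/10) = 7/9
After test 2 (use post1 as new prior): P(+) = 4/5*7/9 + 2/5*2/9 = 32/45
P(B|+,+) = (28/45)/(32/45) = 7/8

7/8


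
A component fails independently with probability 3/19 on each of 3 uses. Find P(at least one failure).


P(at least one) = 1 - P(none)
P(none) = (1 - 3/19)^3 = (16/19)^3 = 4096/6859
P(at least one) = 1 - 4096/6859 = 2763/6859

2763/6859


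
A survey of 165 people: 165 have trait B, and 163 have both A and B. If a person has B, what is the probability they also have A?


P(A|B) = P(A∩B)/P(B) = (163/165)/(165/165) = 163/165

163/165


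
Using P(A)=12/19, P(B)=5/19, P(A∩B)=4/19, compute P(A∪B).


P(A∪B) = P(A) + P(B) - P(A∩B)
= 12/19 + 5/19 - 4/19 = 13/19

13/19


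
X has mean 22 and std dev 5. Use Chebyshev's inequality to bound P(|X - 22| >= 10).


k = 10/5 = 2
Chebyshev: P(|X-mu| >= k*sigma) <= 1/k^2 = 1/2^2 = 1/4

1/4


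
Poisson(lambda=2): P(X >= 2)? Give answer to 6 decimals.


P(X>=2) = 1 - P(X<=1) = 1 - (e^(-2)*2^0/0! + e^(-2)*2^1/1!)
≈ 1 - (0.1353352832 + 0.2706705665)
= 1 - 0.4060058497 = 0.5939941503
≈ 0.593994

0.593994


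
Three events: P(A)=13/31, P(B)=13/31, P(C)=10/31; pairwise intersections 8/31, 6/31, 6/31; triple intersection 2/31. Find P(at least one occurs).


P(A∪B∪C) = P(A)+P(B)+P(C) - P(AB)-P(AC)-P(BC) + P(ABC)
= 13/31+13/31+10/31 - 8/31-6/31-6/31 + 2/31
= 18/31

18/31


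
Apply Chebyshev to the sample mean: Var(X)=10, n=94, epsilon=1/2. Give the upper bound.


Var(Xbar) = Var(X)/n = 10/94
Chebyshev: P(|Xbar-mu| >= 1/2) <= Var(Xbar)/(1/2)^2 = (5/47)/(1/4) = 20/47

20/47


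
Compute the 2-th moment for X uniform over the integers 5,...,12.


E[X^2] = (1/8) * sum(x^2 for x=5..12)
= 620/8 = 155/2

155/2


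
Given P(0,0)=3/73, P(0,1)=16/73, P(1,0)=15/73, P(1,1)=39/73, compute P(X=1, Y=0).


Read from table: P(X=1, Y=0) = 15/73

15/73


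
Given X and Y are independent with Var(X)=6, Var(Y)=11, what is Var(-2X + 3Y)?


Independence => Cov(X,Y)=0
Var(-2X + 3Y) = (-2)^2*Var(X) + 3^2*Var(Y)
= 4*6 + 9*11 = 123

123


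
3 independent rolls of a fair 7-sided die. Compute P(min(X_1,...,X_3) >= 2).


P(min >= 2) = P(all X_i >= 2) = (P(X_1 >= 2))^3
= (6/7)^3 = 216/343

216/343


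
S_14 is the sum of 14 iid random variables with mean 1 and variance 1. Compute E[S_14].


E[S_n] = n*E[X_1] = 14*1 = 14

14


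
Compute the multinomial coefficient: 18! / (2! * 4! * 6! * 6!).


18! = 6402373705728000
Denominator: 2!=2 * 4!=24 * 6!=720 * 6!=720
Coefficient = 6402373705728000 / 24883200 = 257297040

257297040


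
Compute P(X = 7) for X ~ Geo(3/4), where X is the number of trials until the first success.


P(X=7) = (1-p)^6 * p = (1/4)^6 * 3/4
= 1/4096 * 3/4 = 3/16384

3/16384


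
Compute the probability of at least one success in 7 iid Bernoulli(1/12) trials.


P(at least one) = 1 - P(none)
P(none) = (1 - 1/12)^7 = (11/12)^7 = 19487171/35831808
P(at least one) = 1 - 19487171/35831808 = 16344637/35831808

16344637/35831808


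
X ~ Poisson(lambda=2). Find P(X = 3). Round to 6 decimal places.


P(X=3) = e^(-2) * 2^3 / 3!
≈ 0.1353352832 * 8 / 6
≈ 0.180447

0.180447


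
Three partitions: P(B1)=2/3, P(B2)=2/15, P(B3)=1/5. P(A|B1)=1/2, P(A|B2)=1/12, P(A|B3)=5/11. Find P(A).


P(A) = P(A|B1)P(B1) + P(A|B2)P(B2) + P(A|B3)P(B3)
= 1/2*2/3 + 1/12*2/15 + 5/11*1/5
= 1/3 + 1/90 + 1/11 = 431/990

431/990


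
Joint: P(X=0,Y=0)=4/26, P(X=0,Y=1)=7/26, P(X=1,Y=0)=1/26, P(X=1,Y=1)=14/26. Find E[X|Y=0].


P(Y=0) = 5/26
E[X|Y=0] = (0*4 + 1*1)/5 = 1/5

1/5


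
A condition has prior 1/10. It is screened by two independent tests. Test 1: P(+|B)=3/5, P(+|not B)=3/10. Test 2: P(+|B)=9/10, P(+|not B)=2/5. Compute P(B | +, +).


After test 1: P(+) = 3/5*1/10 + 3/10*9/10 = 33/100
P(B|+) = (3/50)/(33/100) = 2/11
After test 2 (use post1 as new prior): P(+) = 9/10*2/11 + 2/5*9/11 = 27/55
P(B|+,+) = (9/55)/(27/55) = 1/3

1/3


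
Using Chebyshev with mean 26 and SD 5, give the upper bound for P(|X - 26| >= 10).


k = 10/5 = 2
Chebyshev: P(|X-mu| >= k*sigma) <= 1/k^2 = 1/2^2 = 1/4

1/4


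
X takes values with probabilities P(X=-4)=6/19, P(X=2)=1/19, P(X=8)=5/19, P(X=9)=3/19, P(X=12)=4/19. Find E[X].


E[X] = sum(x * P(x))
= -4*6/19 + 2*1/19 + 8*5/19 + 9*3/19 + 12*4/19
= 93/19

93/19


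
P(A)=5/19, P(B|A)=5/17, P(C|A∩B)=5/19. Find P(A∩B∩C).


P(A∩B∩C) = P(A) * P(B|A) * P(C|A∩B)
= 5/19 * 5/17 * 5/19
= 25/323 * 5/19 = 125/6137

125/6137


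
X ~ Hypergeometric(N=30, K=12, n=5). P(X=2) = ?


P(X=2) = C(12,2)*C(18,3) / C(30,5)
= 66*816 / 142506
= 53856/142506 = 2992/7917

2992/7917


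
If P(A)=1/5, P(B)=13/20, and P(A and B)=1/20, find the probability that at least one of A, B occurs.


P(A∪B) = P(A) + P(B) - P(A∩B)
= 1/5 + 13/20 - 1/20 = 4/5

4/5


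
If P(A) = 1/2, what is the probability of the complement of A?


P(A') = 1 - P(A) = 1 - 1/2 = 1/2

1/2


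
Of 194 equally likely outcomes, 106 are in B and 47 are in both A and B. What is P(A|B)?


P(A|B) = P(A∩B)/P(B) = (47/194)/(106/194) = 47/106

47/106


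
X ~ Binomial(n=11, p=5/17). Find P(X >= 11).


P(X>=11) = P(X=11)
= 48828125/34271896307633
= 48828125/34271896307633

48828125/34271896307633


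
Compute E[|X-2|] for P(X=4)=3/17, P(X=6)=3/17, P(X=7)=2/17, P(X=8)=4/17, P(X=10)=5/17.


E[|X-2|] = sum(g(x)*P(x))
= 2*3/17 + 4*3/17 + 5*2/17 + 6*4/17 + 8*5/17
= 92/17

92/17


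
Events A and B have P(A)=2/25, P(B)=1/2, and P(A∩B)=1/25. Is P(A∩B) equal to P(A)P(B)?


P(A)*P(B) = 2/25*1/2 = 1/25
P(A∩B) = 1/25, which equals P(A)P(B), so independent

Yes, A and B are independent


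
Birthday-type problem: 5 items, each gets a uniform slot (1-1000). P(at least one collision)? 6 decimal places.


P(all different) = prod((1000-i)/1000 for i=0..4) = 0.990035
P(at least one match) = 1 - 0.990035 = 0.009965

0.009965


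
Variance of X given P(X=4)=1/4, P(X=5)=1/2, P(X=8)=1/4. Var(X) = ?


E[X] = 11/2, E[X^2] = 65/2
Var(X) = E[X^2] - (E[X])^2 = 65/2 - (11/2)^2 = 9/4

9/4


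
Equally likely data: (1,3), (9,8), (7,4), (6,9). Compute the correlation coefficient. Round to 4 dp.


Cov(X,Y) = 4.7500, Var(X) = 8.6875, Var(Y) = 6.5000
rho = Cov/(sqrt(VarX)*sqrt(VarY)) = 0.6321

0.6321


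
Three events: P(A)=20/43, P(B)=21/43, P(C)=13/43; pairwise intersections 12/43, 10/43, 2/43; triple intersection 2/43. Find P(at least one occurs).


P(A∪B∪C) = P(A)+P(B)+P(C) - P(AB)-P(AC)-P(BC) + P(ABC)
= 20/43+21/43+13/43 - 12/43-10/43-2/43 + 2/43
= 32/43

32/43


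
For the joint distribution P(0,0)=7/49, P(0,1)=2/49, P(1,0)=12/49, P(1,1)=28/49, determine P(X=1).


P(X=1) = P(1,0)+P(1,1) = 12/49 + 28/49 = 40/49

40/49


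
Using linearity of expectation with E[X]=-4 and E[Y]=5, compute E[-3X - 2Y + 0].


E[-3X - 2Y + 0] = -3*E[X] - 2*E[Y] + 0
= (-3)*(-4) + (-2)*(5) + (0)
= 12 - 10 + 0 = 2

2


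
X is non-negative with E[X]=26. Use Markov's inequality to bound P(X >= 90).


Markov: P(X >= a) <= E[X]/a
P(X >= 90) <= 26/90 = 13/45

13/45


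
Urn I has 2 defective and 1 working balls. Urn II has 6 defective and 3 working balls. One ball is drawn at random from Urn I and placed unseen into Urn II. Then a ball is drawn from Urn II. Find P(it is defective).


P(transfer defective) = 2/3; P(transfer working) = 1/3
If defective transferred: Urn II has 7 defective of 10, so P(defective|defective moved) = 7/10
If working transferred: Urn II has 6 defective of 10, so P(defective|working moved) = 3/5
By total probability: P(defective) = 2/3*7/10 + 1/3*3/5 = 2/3

2/3


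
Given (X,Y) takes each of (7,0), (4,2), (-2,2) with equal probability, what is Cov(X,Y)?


E[X]=3, E[Y]=4/3, E[XY]=4/3
Cov(X,Y) = E[XY] - E[X]E[Y] = 4/3 - 3*4/3 = -8/3

-8/3


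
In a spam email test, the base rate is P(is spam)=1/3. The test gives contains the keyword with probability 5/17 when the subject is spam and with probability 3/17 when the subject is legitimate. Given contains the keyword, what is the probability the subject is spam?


P(A) = P(A|B)P(B) + P(A|B')P(B') = 5/17*1/3 + 3/17*2/3 = 11/51
P(B|A) = P(A|B)P(B)/P(A) = (5/51)/(11/51) = 5/11

5/11


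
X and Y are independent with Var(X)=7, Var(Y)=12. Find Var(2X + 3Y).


Independence => Cov(X,Y)=0
Var(2X + 3Y) = 2^2*Var(X) + 3^2*Var(Y)
= 4*7 + 9*12 = 136

136


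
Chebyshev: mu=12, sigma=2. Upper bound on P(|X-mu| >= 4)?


k = 4/2 = 2
Chebyshev: P(|X-mu| >= k*sigma) <= 1/k^2 = 1/2^2 = 1/4

1/4


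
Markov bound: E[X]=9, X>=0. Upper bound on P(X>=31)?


Markov: P(X >= a) <= E[X]/a
P(X >= 31) <= 9/31

9/31


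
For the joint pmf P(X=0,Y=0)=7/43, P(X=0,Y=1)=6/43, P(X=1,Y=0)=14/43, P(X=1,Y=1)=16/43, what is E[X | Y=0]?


P(Y=0) = 21/43
E[X|Y=0] = (0*7 + 1*14)/21 = 14/21 = 2/3

2/3


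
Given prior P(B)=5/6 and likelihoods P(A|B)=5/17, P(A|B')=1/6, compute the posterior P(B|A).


P(A) = P(A|B)P(B) + P(A|B')P(B') = 5/17*5/6 + 1/6*1/6 = 167/612
P(B|A) = P(A|B)P(B)/P(A) = (25/102)/(167/612) = 150/167

150/167


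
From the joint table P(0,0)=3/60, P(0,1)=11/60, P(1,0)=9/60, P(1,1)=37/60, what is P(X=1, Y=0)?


Read from table: P(X=1, Y=0) = 9/60 = 3/20

3/20


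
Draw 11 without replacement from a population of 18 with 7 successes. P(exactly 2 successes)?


P(X=2) = C(7,2)*C(11,9) / C(18,11)
= 21*55 / 31824
= 1155/31824 = 385/10608

385/10608


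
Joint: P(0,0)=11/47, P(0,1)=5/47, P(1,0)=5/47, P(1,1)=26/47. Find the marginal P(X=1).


P(X=1) = P(1,0)+P(1,1) = 5/47 + 26/47 = 31/47

31/47


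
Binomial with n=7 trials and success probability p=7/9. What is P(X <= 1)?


P(X<=1) = P(X=0) + P(X=1)
= 128/4782969 + 3136/4782969
= 1088/1594323

1088/1594323


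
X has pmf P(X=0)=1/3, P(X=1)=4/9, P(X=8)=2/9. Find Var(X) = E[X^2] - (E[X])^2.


E[X] = 20/9, E[X^2] = 44/3
Var(X) = E[X^2] - (E[X])^2 = 44/3 - (20/9)^2 = 788/81

788/81


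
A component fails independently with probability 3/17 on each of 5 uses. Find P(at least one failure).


P(at least one) = 1 - P(none)
P(none) = (1 - 3/17)^5 = (14/17)^5 = 537824/1419857
P(at least one) = 1 - 537824/1419857 = 882033/1419857

882033/1419857


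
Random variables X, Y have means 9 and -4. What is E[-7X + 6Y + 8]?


E[-7X + 6Y + 8] = -7*E[X] + 6*E[Y] + 8
= (-7)*(9) + (6)*(-4) + (8)
= -63 - 24 + 8 = -79

-79


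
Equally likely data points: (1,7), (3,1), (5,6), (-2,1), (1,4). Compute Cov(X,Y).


E[X]=8/5, E[Y]=19/5, E[XY]=42/5
Cov(X,Y) = E[XY] - E[X]E[Y] = 42/5 - 8/5*19/5 = 58/25

58/25


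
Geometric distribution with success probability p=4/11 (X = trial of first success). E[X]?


For geometric (trials until first success), E[X] = 1/p = 1/(4/11) = 11/4

11/4


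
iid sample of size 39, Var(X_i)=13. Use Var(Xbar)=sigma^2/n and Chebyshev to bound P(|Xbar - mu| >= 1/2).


Var(Xbar) = Var(X)/n = 13/39
Chebyshev: P(|Xbar-mu| >= 1/2) <= Var(Xbar)/(1/2)^2 = (1/3)/(1/4) = 4/3
Bound exceeds 1, so trivial bound: 1

1


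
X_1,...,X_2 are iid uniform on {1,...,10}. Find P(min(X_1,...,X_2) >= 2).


P(min >= 2) = P(all X_i >= 2) = (P(X_1 >= 2))^2
= (9/10)^2 = 81/100

81/100


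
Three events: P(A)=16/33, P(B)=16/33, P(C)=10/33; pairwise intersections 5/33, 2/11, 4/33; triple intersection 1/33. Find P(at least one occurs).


P(A∪B∪C) = P(A)+P(B)+P(C) - P(AB)-P(AC)-P(BC) + P(ABC)
= 16/33+16/33+10/33 - 5/33-2/11-4/33 + 1/33
= 28/33

28/33


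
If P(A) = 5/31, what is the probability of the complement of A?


P(A') = 1 - P(A) = 1 - 5/31 = 26/31

26/31


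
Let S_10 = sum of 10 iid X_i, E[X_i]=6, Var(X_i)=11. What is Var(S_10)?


By independence, Var(S_n) = n*Var(X_1) = 10*11 = 110

110


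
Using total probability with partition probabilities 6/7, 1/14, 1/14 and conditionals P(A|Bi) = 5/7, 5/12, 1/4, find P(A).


P(A) = P(A|B1)P(B1) + P(A|B2)P(B2) + P(A|B3)P(B3)
= 5/7*6/7 + 5/12*1/14 + 1/4*1/14
= 30/49 + 5/168 + 1/56 = 97/147

97/147


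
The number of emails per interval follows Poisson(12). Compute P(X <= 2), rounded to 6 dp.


P(X<=2) = e^(-12)*12^0/0! + e^(-12)*12^1/1! + e^(-12)*12^2/2!
≈ 0.0000061442 + 0.0000737305 + 0.0004423833
= 0.0005222580
≈ 0.000522

0.000522


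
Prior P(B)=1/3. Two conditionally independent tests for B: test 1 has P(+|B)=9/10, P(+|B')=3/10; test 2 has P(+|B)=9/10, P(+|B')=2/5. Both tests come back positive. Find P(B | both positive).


After test 1: P(+) = 9/10*1/3 + 3/10*2/3 = 1/2
P(B|+) = (3/10)/(1/2) = 3/5
After test 2 (use post1 as new prior): P(+) = 9/10*3/5 + 2/5*2/5 = 7/10
P(B|+,+) = (27/50)/(7/10) = 27/35

27/35


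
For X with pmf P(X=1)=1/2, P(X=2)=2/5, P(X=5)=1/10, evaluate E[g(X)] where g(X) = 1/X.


E[1/X] = sum(g(x)*P(x))
= 1*1/2 + 1/2*2/5 + 1/5*1/10
= 18/25

18/25


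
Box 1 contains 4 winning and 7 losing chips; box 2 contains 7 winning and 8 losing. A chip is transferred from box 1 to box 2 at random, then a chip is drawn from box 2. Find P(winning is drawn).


P(transfer winning) = 4/11; P(transfer losing) = 7/11
If winning transferred: Urn II has 8 winning of 16, so P(winning|winning moved) = 1/2
If losing transferred: Urn II has 7 winning of 16, so P(winning|losing moved) = 7/16
By total probability: P(winning) = 4/11*1/2 + 7/11*7/16 = 81/176

81/176


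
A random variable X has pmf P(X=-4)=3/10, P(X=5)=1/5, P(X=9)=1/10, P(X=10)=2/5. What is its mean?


E[X] = sum(x * P(x))
= -4*3/10 + 5*1/5 + 9*1/10 + 10*2/5
= 47/10

47/10


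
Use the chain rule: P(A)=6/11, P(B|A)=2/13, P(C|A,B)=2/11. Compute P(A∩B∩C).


P(A∩B∩C) = P(A) * P(B|A) * P(C|A∩B)
= 6/11 * 2/13 * 2/11
= 12/143 * 2/11 = 24/1573

24/1573


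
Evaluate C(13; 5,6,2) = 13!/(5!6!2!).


13! = 6227020800
Denominator: 5!=120 * 6!=720 * 2!=2
Coefficient = 6227020800 / 172800 = 36036

36036


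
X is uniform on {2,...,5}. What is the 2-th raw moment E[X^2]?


E[X^2] = (1/4) * sum(x^2 for x=2..5)
= 54/4 = 27/2

27/2


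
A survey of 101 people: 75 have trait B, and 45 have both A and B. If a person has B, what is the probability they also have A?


P(A|B) = P(A∩B)/P(B) = (45/101)/(75/101) = 45/75 = 3/5

3/5


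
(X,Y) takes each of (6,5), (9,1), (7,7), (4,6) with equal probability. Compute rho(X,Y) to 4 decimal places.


Cov(X,Y) = -2.8750, Var(X) = 3.2500, Var(Y) = 5.1875
rho = Cov/(sqrt(VarX)*sqrt(VarY)) = -0.7002

-0.7002


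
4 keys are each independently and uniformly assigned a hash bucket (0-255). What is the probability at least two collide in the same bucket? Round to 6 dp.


P(all different) = prod((256-i)/256 for i=0..3) = 0.976730
P(at least one match) = 1 - 0.976730 = 0.023270

0.023270


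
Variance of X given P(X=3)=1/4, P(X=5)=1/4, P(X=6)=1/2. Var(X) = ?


E[X] = 5, E[X^2] = 53/2
Var(X) = E[X^2] - (E[X])^2 = 53/2 - (5)^2 = 3/2

3/2


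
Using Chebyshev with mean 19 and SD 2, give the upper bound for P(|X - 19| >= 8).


k = 8/2 = 4
Chebyshev: P(|X-mu| >= k*sigma) <= 1/k^2 = 1/4^2 = 1/16

1/16


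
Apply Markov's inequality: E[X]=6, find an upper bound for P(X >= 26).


Markov: P(X >= a) <= E[X]/a
P(X >= 26) <= 6/26 = 3/13

3/13


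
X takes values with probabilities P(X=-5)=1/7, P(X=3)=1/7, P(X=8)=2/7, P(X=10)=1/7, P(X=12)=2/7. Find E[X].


E[X] = sum(x * P(x))
= -5*1/7 + 3*1/7 + 8*2/7 + 10*1/7 + 12*2/7
= 48/7

48/7


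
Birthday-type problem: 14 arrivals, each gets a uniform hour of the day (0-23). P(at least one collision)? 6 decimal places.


P(all different) = prod((24-i)/24 for i=0..13) = 0.008128
P(at least one match) = 1 - 0.008128 = 0.991872

0.991872


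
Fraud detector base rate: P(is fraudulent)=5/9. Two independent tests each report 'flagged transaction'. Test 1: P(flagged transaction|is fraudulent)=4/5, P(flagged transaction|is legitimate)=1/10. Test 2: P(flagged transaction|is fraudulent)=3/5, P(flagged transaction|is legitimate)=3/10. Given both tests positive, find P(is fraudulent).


After test 1: P(+) = 4/5*5/9 + 1/10*4/9 = 22/45
P(B|+) = (4/9)/(22/45) = 10/11
After test 2 (use post1 as new prior): P(+) = 3/5*10/11 + 3/10*1/11 = 63/110
P(B|+,+) = (6/11)/(63/110) = 20/21

20/21


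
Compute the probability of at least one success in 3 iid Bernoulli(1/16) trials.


P(at least one) = 1 - P(none)
P(none) = (1 - 1/16)^3 = (15/16)^3 = 3375/4096
P(at least one) = 1 - 3375/4096 = 721/4096

721/4096


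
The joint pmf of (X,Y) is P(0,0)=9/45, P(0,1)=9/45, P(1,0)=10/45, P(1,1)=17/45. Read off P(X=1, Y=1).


Read from table: P(X=1, Y=1) = 17/45

17/45


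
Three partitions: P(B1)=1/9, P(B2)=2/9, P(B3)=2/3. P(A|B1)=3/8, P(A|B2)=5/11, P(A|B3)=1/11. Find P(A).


P(A) = P(A|B1)P(B1) + P(A|B2)P(B2) + P(A|B3)P(B3)
= 3/8*1/9 + 5/11*2/9 + 1/11*2/3
= 1/24 + 10/99 + 2/33 = 161/792

161/792


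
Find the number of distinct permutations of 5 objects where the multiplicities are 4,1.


5! = 120
Denominator: 4!=24 * 1!=1
Coefficient = 120 / 24 = 5

5


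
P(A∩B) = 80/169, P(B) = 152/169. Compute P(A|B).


P(A|B) = P(A∩B)/P(B) = (80/169)/(152/169) = 80/152 = 10/19

10/19


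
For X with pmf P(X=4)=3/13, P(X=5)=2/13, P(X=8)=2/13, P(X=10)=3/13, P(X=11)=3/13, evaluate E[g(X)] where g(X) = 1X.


E[1X] = sum(g(x)*P(x))
= 4*3/13 + 5*2/13 + 8*2/13 + 10*3/13 + 11*3/13
= 101/13

101/13


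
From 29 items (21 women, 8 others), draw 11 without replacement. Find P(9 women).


P(X=9) = C(21,9)*C(8,2) / C(29,11)
= 293930*28 / 34597290
= 8230040/34597290 = 476/2001

476/2001


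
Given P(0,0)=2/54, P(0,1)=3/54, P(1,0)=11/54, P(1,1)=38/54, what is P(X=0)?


P(X=0) = P(0,0)+P(0,1) = 2/54 + 3/54 = 5/54

5/54


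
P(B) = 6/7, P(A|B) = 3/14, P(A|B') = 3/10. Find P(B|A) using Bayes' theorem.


P(A) = P(A|B)P(B) + P(A|B')P(B') = 3/14*6/7 + 3/10*1/7 = 111/490
P(B|A) = P(A|B)P(B)/P(A) = (9/49)/(111/490) = 30/37

30/37


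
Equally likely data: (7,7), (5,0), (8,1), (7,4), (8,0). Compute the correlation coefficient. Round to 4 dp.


Cov(X,Y) = 0.2000, Var(X) = 1.2000, Var(Y) = 7.4400
rho = Cov/(sqrt(VarX)*sqrt(VarY)) = 0.0669

0.0669


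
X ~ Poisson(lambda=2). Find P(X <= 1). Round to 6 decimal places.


P(X<=1) = e^(-2)*2^0/0! + e^(-2)*2^1/1!
≈ 0.1353352832 + 0.2706705665
= 0.4060058497
≈ 0.406006

0.406006


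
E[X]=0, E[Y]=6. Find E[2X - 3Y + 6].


E[2X - 3Y + 6] = 2*E[X] - 3*E[Y] + 6
= (2)*(0) + (-3)*(6) + (6)
= 0 - 18 + 6 = -12

-12


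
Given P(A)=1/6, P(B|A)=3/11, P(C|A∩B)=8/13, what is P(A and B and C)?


P(A∩B∩C) = P(A) * P(B|A) * P(C|A∩B)
= 1/6 * 3/11 * 8/13
= 1/22 * 8/13 = 4/143

4/143


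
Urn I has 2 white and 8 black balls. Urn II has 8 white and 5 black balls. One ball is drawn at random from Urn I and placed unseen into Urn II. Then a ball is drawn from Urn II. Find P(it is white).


P(transfer white) = 2/10 = 1/5; P(transfer black) = 4/5
If white transferred: Urn II has 9 white of 14, so P(white|white moved) = 9/14
If black transferred: Urn II has 8 white of 14, so P(white|black moved) = 4/7
By total probability: P(white) = 1/5*9/14 + 4/5*4/7 = 41/70

41/70


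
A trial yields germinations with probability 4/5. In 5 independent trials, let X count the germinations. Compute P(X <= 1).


P(X<=1) = P(X=0) + P(X=1)
= 1/3125 + 4/625
= 21/3125

21/3125


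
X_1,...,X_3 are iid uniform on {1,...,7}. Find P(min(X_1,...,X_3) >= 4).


P(min >= 4) = P(all X_i >= 4) = (P(X_1 >= 4))^3
= (4/7)^3 = 64/343

64/343


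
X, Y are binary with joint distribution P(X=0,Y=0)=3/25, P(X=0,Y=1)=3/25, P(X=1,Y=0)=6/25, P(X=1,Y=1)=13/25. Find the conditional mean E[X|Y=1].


P(Y=1) = 16/25
E[X|Y=1] = (0*3 + 1*13)/16 = 13/16

13/16


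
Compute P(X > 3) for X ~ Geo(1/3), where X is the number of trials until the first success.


P(X > 3) = P(first 3 trials all fail) = (1-p)^3 = (2/3)^3 = 8/27

8/27


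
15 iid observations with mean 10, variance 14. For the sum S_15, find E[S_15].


E[S_n] = n*E[X_1] = 15*10 = 150

150


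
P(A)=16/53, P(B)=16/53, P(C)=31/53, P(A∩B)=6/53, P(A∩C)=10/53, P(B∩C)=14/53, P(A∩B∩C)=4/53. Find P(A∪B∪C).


P(A∪B∪C) = P(A)+P(B)+P(C) - P(AB)-P(AC)-P(BC) + P(ABC)
= 16/53+16/53+31/53 - 6/53-10/53-14/53 + 4/53
= 37/53

37/53


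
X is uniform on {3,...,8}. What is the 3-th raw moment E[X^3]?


E[X^3] = (1/6) * sum(x^3 for x=3..8)
= 1287/6 = 429/2

429/2


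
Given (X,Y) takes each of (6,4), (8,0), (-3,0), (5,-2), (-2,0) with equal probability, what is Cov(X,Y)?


E[X]=14/5, E[Y]=2/5, E[XY]=14/5
Cov(X,Y) = E[XY] - E[X]E[Y] = 14/5 - 14/5*2/5 = 42/25

42/25


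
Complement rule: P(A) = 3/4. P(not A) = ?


P(A') = 1 - P(A) = 1 - 3/4 = 1/4

1/4


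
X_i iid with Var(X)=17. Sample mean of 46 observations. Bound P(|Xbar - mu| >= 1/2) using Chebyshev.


Var(Xbar) = Var(X)/n = 17/46
Chebyshev: P(|Xbar-mu| >= 1/2) <= Var(Xbar)/(1/2)^2 = (17/46)/(1/4) = 34/23
Bound exceeds 1, so trivial bound: 1

1


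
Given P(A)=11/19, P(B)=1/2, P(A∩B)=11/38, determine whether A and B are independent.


P(A)*P(B) = 11/19*1/2 = 11/38
P(A∩B) = 11/38, which equals P(A)P(B), so independent

Yes, A and B are independent


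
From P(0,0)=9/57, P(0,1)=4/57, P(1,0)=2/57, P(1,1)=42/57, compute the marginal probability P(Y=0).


P(Y=0) = P(0,0)+P(1,0) = 9/57 + 2/57 = 11/57

11/57


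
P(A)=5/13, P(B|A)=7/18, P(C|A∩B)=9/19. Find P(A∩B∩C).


P(A∩B∩C) = P(A) * P(B|A) * P(C|A∩B)
= 5/13 * 7/18 * 9/19
= 35/234 * 9/19 = 35/494

35/494


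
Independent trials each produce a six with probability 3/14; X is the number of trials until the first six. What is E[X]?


For geometric (trials until first success), E[X] = 1/p = 1/(3/14) = 14/3

14/3


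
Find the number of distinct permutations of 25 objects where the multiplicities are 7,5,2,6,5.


25! = 15511210043330985984000000
Denominator: 7!=5040 * 5!=120 * 2!=2 * 6!=720 * 5!=120
Coefficient = 15511210043330985984000000 / 104509440000 = 148419224553600

148419224553600


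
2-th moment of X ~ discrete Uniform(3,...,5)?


E[X^2] = (1/3) * sum(x^2 for x=3..5)
= 50/3

50/3


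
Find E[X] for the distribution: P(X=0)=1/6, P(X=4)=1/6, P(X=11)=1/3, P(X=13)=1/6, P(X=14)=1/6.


E[X] = sum(x * P(x))
= 0*1/6 + 4*1/6 + 11*1/3 + 13*1/6 + 14*1/6
= 53/6

53/6


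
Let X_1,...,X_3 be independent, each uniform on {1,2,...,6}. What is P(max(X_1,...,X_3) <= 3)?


P(max <= 3) = P(all X_i <= 3) = (P(X_1 <= 3))^3
= (3/6)^3 = (1/2)^3 = 1/8

1/8


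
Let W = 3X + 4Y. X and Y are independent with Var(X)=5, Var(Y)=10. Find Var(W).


Independence => Cov(X,Y)=0
Var(3X + 4Y) = 3^2*Var(X) + 4^2*Var(Y)
= 9*5 + 16*10 = 205

205


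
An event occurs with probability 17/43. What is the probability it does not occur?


P(A') = 1 - P(A) = 1 - 17/43 = 26/43

26/43


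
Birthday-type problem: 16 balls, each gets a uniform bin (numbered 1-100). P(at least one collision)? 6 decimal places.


P(all different) = prod((100-i)/100 for i=0..15) = 0.281592
P(at least one match) = 1 - 0.281592 = 0.718408

0.718408


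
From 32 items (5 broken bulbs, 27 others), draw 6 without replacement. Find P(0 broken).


P(X=0) = C(5,0)*C(27,6) / C(32,6)
= 1*296010 / 906192
= 296010/906192 = 16445/50344

16445/50344


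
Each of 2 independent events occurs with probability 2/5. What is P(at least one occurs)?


P(at least one) = 1 - P(none)
P(none) = (1 - 2/5)^2 = (3/5)^2 = 9/25
P(at least one) = 1 - 9/25 = 16/25

16/25


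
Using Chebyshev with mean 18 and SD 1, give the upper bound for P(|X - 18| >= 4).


k = 4/1 = 4
Chebyshev: P(|X-mu| >= k*sigma) <= 1/k^2 = 1/4^2 = 1/16

1/16


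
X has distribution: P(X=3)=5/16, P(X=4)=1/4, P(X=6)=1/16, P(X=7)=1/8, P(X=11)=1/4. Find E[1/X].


E[1/X] = sum(g(x)*P(x))
= 1/3*5/16 + 1/4*1/4 + 1/6*1/16 + 1/7*1/8 + 1/11*1/4
= 1609/7392

1609/7392


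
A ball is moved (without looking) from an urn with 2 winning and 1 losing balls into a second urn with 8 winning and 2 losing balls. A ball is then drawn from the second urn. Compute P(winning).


P(transfer winning) = 2/3; P(transfer losing) = 1/3
If winning transferred: Urn II has 9 winning of 11, so P(winning|winning moved) = 9/11
If losing transferred: Urn II has 8 winning of 11, so P(winning|losing moved) = 8/11
By total probability: P(winning) = 2/3*9/11 + 1/3*8/11 = 26/33

26/33


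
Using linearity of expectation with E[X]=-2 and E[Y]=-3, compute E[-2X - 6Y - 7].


E[-2X - 6Y - 7] = -2*E[X] - 6*E[Y] - 7
= (-2)*(-2) + (-6)*(-3) + (-7)
= 4 + 18 - 7 = 15

15


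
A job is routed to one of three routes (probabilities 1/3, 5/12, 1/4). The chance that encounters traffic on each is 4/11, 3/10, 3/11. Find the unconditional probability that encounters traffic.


P(A) = P(A|B1)P(B1) + P(A|B2)P(B2) + P(A|B3)P(B3)
= 4/11*1/3 + 3/10*5/12 + 3/11*1/4
= 4/33 + 1/8 + 3/44 = 83/264

83/264


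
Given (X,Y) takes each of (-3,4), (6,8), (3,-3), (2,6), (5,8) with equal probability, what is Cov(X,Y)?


E[X]=13/5, E[Y]=23/5, E[XY]=79/5
Cov(X,Y) = E[XY] - E[X]E[Y] = 79/5 - 13/5*23/5 = 96/25

96/25


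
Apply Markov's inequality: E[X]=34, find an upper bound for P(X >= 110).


Markov: P(X >= a) <= E[X]/a
P(X >= 110) <= 34/110 = 17/55

17/55


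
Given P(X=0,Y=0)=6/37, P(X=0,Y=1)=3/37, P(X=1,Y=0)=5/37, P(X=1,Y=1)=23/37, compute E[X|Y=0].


P(Y=0) = 11/37
E[X|Y=0] = (0*6 + 1*5)/11 = 5/11

5/11


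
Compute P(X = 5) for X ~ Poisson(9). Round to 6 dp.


P(X=5) = e^(-9) * 9^5 / 5!
≈ 0.0001234098041 * 59049 / 120
≈ 0.060727

0.060727


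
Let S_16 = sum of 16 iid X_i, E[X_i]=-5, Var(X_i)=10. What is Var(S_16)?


By independence, Var(S_n) = n*Var(X_1) = 16*10 = 160

160


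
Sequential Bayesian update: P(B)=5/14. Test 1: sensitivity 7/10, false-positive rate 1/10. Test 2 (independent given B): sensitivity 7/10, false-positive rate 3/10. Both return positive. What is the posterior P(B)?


After test 1: P(+) = 7/10*5/14 + 1/10*9/14 = 11/35
P(B|+) = (1/4)/(11/35) = 35/44
After test 2 (use post1 as new prior): P(+) = 7/10*35/44 + 3/10*9/44 = 34/55
P(B|+,+) = (49/88)/(34/55) = 245/272

245/272


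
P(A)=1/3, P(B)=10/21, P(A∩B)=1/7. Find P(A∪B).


P(A∪B) = P(A) + P(B) - P(A∩B)
= 1/3 + 10/21 - 1/7 = 2/3

2/3


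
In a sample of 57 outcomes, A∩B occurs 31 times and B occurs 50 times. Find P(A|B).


P(A|B) = P(A∩B)/P(B) = (31/57)/(50/57) = 31/50

31/50
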